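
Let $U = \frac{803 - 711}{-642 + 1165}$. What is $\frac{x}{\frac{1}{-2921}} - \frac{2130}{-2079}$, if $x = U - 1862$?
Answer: $\frac{1971084342032}{362439} \approx 5.4384 \cdot 10^{6}$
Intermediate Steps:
$U = \frac{92}{523} \approx 0.17591$
$x = - \frac{973734}{523}$ ($x = \frac{92}{523} - 1862 = - \frac{973734}{523} \approx -1861.8$)
$\frac{x}{\frac{1}{-2921}} - \frac{2130}{-2079} = - \frac{973734}{523 \frac{1}{-2921}} - \frac{2130}{-2079} = - \frac{973734}{523 \left(- \frac{1}{2921}\right)} - - \frac{710}{693} = \left(- \frac{973734}{523}\right) \left(-2921\right) + \frac{710}{693} = \frac{2844277014}{523} + \frac{710}{693} = \frac{1971084342032}{362439}$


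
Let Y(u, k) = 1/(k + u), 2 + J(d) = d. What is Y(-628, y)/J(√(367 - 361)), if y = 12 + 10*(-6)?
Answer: -1/676 - √6/1352 ≈ -0.0032910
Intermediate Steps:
J(d) = -2 + d
y = -48 (y = 12 - 60 = -48)
Y(-628, y)/J(√(367 - 361)) = 1/((-48 - 628)*(-2 + √(367 - 361))) = 1/((-676)*(-2 + √6)) = -1/(676*(-2 + √6))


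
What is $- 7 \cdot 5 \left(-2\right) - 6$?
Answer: $64$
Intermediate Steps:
$- 7 \cdot 5 \left(-2\right) - 6 = \left(-7\right) \left(-10\right) - 6 = 70 - 6 = 64$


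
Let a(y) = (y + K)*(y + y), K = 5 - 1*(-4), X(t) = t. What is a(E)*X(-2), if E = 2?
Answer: -88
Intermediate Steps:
K = 9 (K = 5 + 4 = 9)
a(y) = 2*y*(9 + y) (a(y) = (y + 9)*(y + y) = (9 + y)*(2*y) = 2*y*(9 + y))
a(E)*X(-2) = (2*2*(9 + 2))*(-2) = (2*2*11)*(-2) = 44*(-2) = -88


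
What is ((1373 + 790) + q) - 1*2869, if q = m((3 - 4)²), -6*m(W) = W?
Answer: -4237/6 ≈ -706.17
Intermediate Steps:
m(W) = -W/6
q = -⅙ (q = -(3 - 4)²/6 = -⅙*(-1)² = -⅙*1 = -⅙ ≈ -0.16667)
((1373 + 790) + q) - 1*2869 = ((1373 + 790) - ⅙) - 1*2869 = (2163 - ⅙) - 2869 = 12977/6 - 2869 = -4237/6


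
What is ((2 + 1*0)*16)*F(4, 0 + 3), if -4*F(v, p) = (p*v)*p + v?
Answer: -320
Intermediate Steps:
F(v, p) = -v/4 - v*p²/4 (F(v, p) = -((p*v)*p + v)/4 = -(v*p² + v)/4 = -(v + v*p²)/4 = -v/4 - v*p²/4)
((2 + 1*0)*16)*F(4, 0 + 3) = ((2 + 1*0)*16)*(-¼*4*(1 + (0 + 3)²)) = ((2 + 0)*16)*(-¼*4*(1 + 3²)) = (2*16)*(-¼*4*(1 + 9)) = 32*(-¼*4*10) = 32*(-10) = -320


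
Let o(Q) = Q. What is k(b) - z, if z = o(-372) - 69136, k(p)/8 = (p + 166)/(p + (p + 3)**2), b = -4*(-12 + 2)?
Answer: 131302260/1889 ≈ 69509.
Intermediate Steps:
b = 40 (b = -4*(-10) = 40)
k(p) = 8*(166 + p)/(p + (3 + p)**2) (k(p) = 8*((p + 166)/(p + (p + 3)**2)) = 8*((166 + p)/(p + (3 + p)**2)) = 8*(166 + p)/(p + (3 + p)**2))
z = -69508 (z = -372 - 69136 = -69508)
k(b) - z = 8*(166 + 40)/(40 + (3 + 40)**2) - 1*(-69508) = 8*206/(40 + 43**2) + 69508 = 8*206/(40 + 1849) + 69508 = 8*206/1889 + 69508 = 8*(1/1889)*206 + 69508 = 1648/1889 + 69508 = 131302260/1889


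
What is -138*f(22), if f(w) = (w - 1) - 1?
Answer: -2760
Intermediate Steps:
f(w) = -2 + w (f(w) = (-1 + w) - 1 = -2 + w)
-138*f(22) = -138*(-2 + 22) = -138*20 = -2760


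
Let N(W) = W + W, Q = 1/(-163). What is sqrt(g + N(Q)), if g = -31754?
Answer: 4*I*sqrt(52729522)/163 ≈ 178.2*I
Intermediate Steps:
Q = -1/163 ≈ -0.0061350
N(W) = 2*W
sqrt(g + N(Q)) = sqrt(-31754 + 2*(-1/163)) = sqrt(-31754 - 2/163) = sqrt(-5175904/163) = 4*I*sqrt(52729522)/163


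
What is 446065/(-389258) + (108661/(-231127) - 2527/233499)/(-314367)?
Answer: -1081115729644028013253/943435392911149081554 ≈ -1.1459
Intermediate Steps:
446065/(-389258) + (108661/(-231127) - 2527/233499)/(-314367) = 446065*(-1/389258) + (108661*(-1/231127) - 2527*1/233499)*(-1/314367) = -446065/389258 + (-108661/231127 - 361/33357)*(-1/314367) = -446065/389258 - 3708041824/7709703339*(-1/314367) = -446065/389258 + 3708041824/2423676309571413 = -1081115729644028013253/943435392911149081554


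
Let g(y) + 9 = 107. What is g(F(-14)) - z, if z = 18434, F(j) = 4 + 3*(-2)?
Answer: -18336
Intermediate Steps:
F(j) = -2 (F(j) = 4 - 6 = -2)
g(y) = 98 (g(y) = -9 + 107 = 98)
g(F(-14)) - z = 98 - 1*18434 = 98 - 18434 = -18336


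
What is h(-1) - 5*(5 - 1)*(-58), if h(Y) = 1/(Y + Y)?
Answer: 2319/2 ≈ 1159.5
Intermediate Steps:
h(Y) = 1/(2*Y)
h(-1) - 5*(5 - 1)*(-58) = (½)/(-1) - 5*(5 - 1)*(-58) = (½)*(-1) - 5*4*(-58) = -½ - 20*(-58) = -½ + 1160 = 2319/2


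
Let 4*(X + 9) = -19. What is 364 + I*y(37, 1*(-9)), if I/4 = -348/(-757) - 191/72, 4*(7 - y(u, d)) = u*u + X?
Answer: 713947903/218016 ≈ 3274.8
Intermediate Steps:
X = -55/4 (X = -9 + (¼)*(-19) = -9 - 19/4 = -55/4 ≈ -13.750)
y(u, d) = 167/16 - u²/4 (y(u, d) = 7 - (u*u - 55/4)/4 = 7 - (u² - 55/4)/4 = 7 - (-55/4 + u²)/4 = 7 + (55/16 - u²/4) = 167/16 - u²/4)
I = -119531/13626 (I = 4*(-348/(-757) - 191/72) = 4*(-348*(-1/757) - 191*1/72) = 4*(348/757 - 191/72) = 4*(-119531/54504) = -119531/13626 ≈ -8.7723)
364 + I*y(37, 1*(-9)) = 364 - 119531*(167/16 - ¼*37²)/13626 = 364 - 119531*(167/16 - ¼*1369)/13626 = 364 - 119531*(167/16 - 1369/4)/13626 = 364 - 119531/13626*(-5309/16) = 364 + 634590079/218016 = 713947903/218016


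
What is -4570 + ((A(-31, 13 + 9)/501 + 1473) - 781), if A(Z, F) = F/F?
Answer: -1942877/501 ≈ -3878.0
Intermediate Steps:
A(Z, F) = 1
-4570 + ((A(-31, 13 + 9)/501 + 1473) - 781) = -4570 + ((1/501 + 1473) - 781) = -4570 + (737974/501 - 781) = -4570 + 346693/501 = -1942877/501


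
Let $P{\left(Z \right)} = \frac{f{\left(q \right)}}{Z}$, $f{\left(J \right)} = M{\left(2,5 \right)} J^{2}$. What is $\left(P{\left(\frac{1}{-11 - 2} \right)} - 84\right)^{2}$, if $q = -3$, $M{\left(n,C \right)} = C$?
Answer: $447561$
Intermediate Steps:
$f{\left(J \right)} = 5 J^{2}$
$P{\left(Z \right)} = \frac{45}{Z}$ ($P{\left(Z \right)} = \frac{5 \left(-3\right)^{2}}{Z} = \frac{5 \cdot 9}{Z} = \frac{45}{Z}$)
$\left(P{\left(\frac{1}{-11 - 2} \right)} - 84\right)^{2} = \left(\frac{45}{\frac{1}{-11 - 2}} - 84\right)^{2} = \left(\frac{45}{\frac{1}{-13}} - 84\right)^{2} = \left(\frac{45}{- \frac{1}{13}} - 84\right)^{2} = \left(45 \left(-13\right) - 84\right)^{2} = \left(-585 - 84\right)^{2} = \left(-669\right)^{2} = 447561$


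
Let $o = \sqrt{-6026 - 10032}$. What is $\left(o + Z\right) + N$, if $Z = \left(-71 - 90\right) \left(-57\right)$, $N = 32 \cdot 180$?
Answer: $14937 + i \sqrt{16058} \approx 14937.0 + 126.72 i$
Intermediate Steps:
$N = 5760$
$Z = 9177$ ($Z = \left(-161\right) \left(-57\right) = 9177$)
$o = i \sqrt{16058}$ ($o = \sqrt{-16058} = i \sqrt{16058} \approx 126.72 i$)
$\left(o + Z\right) + N = \left(i \sqrt{16058} + 9177\right) + 5760 = \left(9177 + i \sqrt{16058}\right) + 5760 = 14937 + i \sqrt{16058}$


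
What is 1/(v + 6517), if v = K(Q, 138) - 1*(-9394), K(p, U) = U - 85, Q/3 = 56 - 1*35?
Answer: 1/15964 ≈ 6.2641e-5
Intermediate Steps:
Q = 63 (Q = 3*(56 - 1*35) = 3*(56 - 35) = 3*21 = 63)
K(p, U) = -85 + U
v = 9447 (v = (-85 + 138) - 1*(-9394) = 53 + 9394 = 9447)
1/(v + 6517) = 1/(9447 + 6517) = 1/15964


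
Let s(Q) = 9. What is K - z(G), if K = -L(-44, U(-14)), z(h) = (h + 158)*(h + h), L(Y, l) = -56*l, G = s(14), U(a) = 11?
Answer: -2390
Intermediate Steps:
G = 9
z(h) = 2*h*(158 + h) (z(h) = (158 + h)*(2*h) = 2*h*(158 + h))
K = 616 (K = -(-56)*11 = -1*(-616) = 616)
K - z(G) = 616 - 2*9*(158 + 9) = 616 - 2*9*167 = 616 - 1*3006 = 616 - 3006 = -2390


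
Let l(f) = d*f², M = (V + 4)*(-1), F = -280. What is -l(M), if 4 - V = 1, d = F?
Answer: 13720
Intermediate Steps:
d = -280
V = 3 (V = 4 - 1*1 = 4 - 1 = 3)
M = -7 (M = (3 + 4)*(-1) = 7*(-1) = -7)
l(f) = -280*f²
-l(M) = -(-280)*(-7)² = -(-280)*49 = -1*(-13720) = 13720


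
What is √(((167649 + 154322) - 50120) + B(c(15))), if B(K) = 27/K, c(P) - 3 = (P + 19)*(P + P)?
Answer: 20*√79027773/341 ≈ 521.39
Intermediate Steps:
c(P) = 3 + 2*P*(19 + P) (c(P) = 3 + (P + 19)*(P + P) = 3 + (19 + P)*(2*P) = 3 + 2*P*(19 + P))
√(((167649 + 154322) - 50120) + B(c(15))) = √(((167649 + 154322) - 50120) + 27/(3 + 2*15² + 38*15)) = √((321971 - 50120) + 27/(3 + 2*225 + 570)) = √(271851 + 27/(3 + 450 + 570)) = √(271851 + 27/1023) = √(271851 + 27*(1/1023)) = √(271851 + 9/341) = √(92701200/341) = 20*√79027773/341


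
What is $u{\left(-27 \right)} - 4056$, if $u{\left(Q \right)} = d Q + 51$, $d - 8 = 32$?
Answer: $-5085$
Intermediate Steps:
$d = 40$ ($d = 8 + 32 = 40$)
$u{\left(Q \right)} = 51 + 40 Q$ ($u{\left(Q \right)} = 40 Q + 51 = 51 + 40 Q$)
$u{\left(-27 \right)} - 4056 = \left(51 + 40 \left(-27\right)\right) - 4056 = \left(51 - 1080\right) - 4056 = -1029 - 4056 = -5085$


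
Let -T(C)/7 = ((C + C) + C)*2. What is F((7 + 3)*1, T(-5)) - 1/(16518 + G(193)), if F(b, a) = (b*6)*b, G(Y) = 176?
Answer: 10016399/16694 ≈ 600.00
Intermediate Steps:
T(C) = -42*C (T(C) = -7*((C + C) + C)*2 = -7*(2*C + C)*2 = -7*3*C*2 = -42*C)
F(b, a) = 6*b² (F(b, a) = (6*b)*b = 6*b²)
F((7 + 3)*1, T(-5)) - 1/(16518 + G(193)) = 6*((7 + 3)*1)² - 1/(16518 + 176) = 6*(10*1)² - 1/16694 = 6*10² - 1*1/16694 = 6*100 - 1/16694 = 600 - 1/16694 = 10016399/16694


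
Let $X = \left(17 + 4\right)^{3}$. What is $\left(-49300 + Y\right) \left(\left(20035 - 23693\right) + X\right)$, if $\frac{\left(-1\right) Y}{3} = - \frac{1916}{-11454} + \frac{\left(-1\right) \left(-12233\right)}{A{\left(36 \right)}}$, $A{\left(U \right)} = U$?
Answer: $- \frac{6458738866879}{22908} \approx -2.8194 \cdot 10^{8}$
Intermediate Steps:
$X = 9261$ ($X = 21^{3} = 9261$)
$Y = - \frac{23364293}{22908}$ ($Y = - 3 \left(- \frac{1916}{-11454} + \frac{\left(-1\right) \left(-12233\right)}{36}\right) = - 3 \left(\left(-1916\right) \left(- \frac{1}{11454}\right) + 12233 \cdot \frac{1}{36}\right) = - 3 \left(\frac{958}{5727} + \frac{12233}{36}\right) = \left(-3\right) \frac{23364293}{68724} = - \frac{23364293}{22908} \approx -1019.9$)
$\left(-49300 + Y\right) \left(\left(20035 - 23693\right) + X\right) = \left(-49300 - \frac{23364293}{22908}\right) \left(\left(20035 - 23693\right) + 9261\right) = - \frac{1152728693 \left(-3658 + 9261\right)}{22908} = \left(- \frac{1152728693}{22908}\right) 5603 = - \frac{6458738866879}{22908}$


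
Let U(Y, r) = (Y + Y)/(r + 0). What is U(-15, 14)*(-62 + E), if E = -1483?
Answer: 23175/7 ≈ 3310.7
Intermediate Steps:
U(Y, r) = 2*Y/r (U(Y, r) = (2*Y)/r = 2*Y/r)
U(-15, 14)*(-62 + E) = (2*(-15)/14)*(-62 - 1483) = (2*(-15)*(1/14))*(-1545) = -15/7*(-1545) = 23175/7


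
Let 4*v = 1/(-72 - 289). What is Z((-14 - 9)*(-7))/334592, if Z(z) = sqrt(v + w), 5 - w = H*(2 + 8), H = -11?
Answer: 3*sqrt(18451)/12714496 ≈ 3.2050e-5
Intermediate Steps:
w = 115 (w = 5 - (-11)*(2 + 8) = 5 - (-11)*10 = 5 - 1*(-110) = 5 + 110 = 115)
v = -1/1444 (v = 1/(4*(-72 - 289)) = (1/4)/(-361) = (1/4)*(-1/361) = -1/1444 ≈ -0.00069252)
Z(z) = 3*sqrt(18451)/38 (Z(z) = sqrt(-1/1444 + 115) = sqrt(166059/1444) = 3*sqrt(18451)/38)
Z((-14 - 9)*(-7))/334592 = (3*sqrt(18451)/38)/334592 = (3*sqrt(18451)/38)*(1/334592) = 3*sqrt(18451)/12714496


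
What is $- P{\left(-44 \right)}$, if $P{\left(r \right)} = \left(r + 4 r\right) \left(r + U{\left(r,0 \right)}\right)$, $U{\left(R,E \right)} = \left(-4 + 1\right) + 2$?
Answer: $-9900$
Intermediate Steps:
$U{\left(R,E \right)} = -1$ ($U{\left(R,E \right)} = -3 + 2 = -1$)
$P{\left(r \right)} = 5 r \left(-1 + r\right)$ ($P{\left(r \right)} = \left(r + 4 r\right) \left(r - 1\right) = 5 r \left(-1 + r\right)$)
$- P{\left(-44 \right)} = - 5 \left(-44\right) \left(-1 - 44\right) = - 5 \left(-44\right) \left(-45\right) = \left(-1\right) 9900 = -9900$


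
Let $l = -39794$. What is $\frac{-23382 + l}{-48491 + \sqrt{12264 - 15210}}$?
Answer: $\frac{3063467416}{2351380027} + \frac{63176 i \sqrt{2946}}{2351380027} \approx 1.3028 + 0.0014583 i$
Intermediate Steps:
$\frac{-23382 + l}{-48491 + \sqrt{12264 - 15210}} = \frac{-23382 - 39794}{-48491 + \sqrt{12264 - 15210}} = - \frac{63176}{-48491 + \sqrt{-2946}} = - \frac{63176}{-48491 + i \sqrt{2946}}$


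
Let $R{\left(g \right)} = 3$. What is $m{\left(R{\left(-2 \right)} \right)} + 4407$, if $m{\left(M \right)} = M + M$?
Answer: $4413$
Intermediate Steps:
$m{\left(M \right)} = 2 M$
$m{\left(R{\left(-2 \right)} \right)} + 4407 = 2 \cdot 3 + 4407 = 6 + 4407 = 4413$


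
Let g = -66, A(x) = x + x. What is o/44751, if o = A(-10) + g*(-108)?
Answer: 7108/44751 ≈ 0.15883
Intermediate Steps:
A(x) = 2*x
o = 7108 (o = 2*(-10) - 66*(-108) = -20 + 7128 = 7108)
o/44751 = 7108/44751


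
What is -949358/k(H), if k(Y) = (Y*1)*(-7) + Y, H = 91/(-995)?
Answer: -472305605/273 ≈ -1.7301e+6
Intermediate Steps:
H = -91/995 (H = 91*(-1/995) = -91/995 ≈ -0.091457)
k(Y) = -6*Y (k(Y) = Y*(-7) + Y = -7*Y + Y = -6*Y)
-949358/k(H) = -949358/((-6*(-91/995))) = -949358/546/995 = -949358*995/546 = -472305605/273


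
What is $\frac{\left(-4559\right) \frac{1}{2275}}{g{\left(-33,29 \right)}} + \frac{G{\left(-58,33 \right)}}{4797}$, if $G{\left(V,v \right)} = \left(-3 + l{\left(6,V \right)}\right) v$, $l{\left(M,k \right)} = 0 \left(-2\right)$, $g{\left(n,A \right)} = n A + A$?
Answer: $- \frac{123037}{6658400} \approx -0.018478$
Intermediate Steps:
$g{\left(n,A \right)} = A + A n$ ($g{\left(n,A \right)} = A n + A = A + A n$)
$l{\left(M,k \right)} = 0$
$G{\left(V,v \right)} = - 3 v$ ($G{\left(V,v \right)} = \left(-3 + 0\right) v = - 3 v$)
$\frac{\left(-4559\right) \frac{1}{2275}}{g{\left(-33,29 \right)}} + \frac{G{\left(-58,33 \right)}}{4797} = \frac{\left(-4559\right) \frac{1}{2275}}{29 \left(1 - 33\right)} + \frac{\left(-3\right) 33}{4797} = \frac{\left(-4559\right) \frac{1}{2275}}{29 \left(-32\right)} - \frac{11}{533} = - \frac{4559}{2275 \left(-928\right)} - \frac{11}{533} = \left(- \frac{4559}{2275}\right) \left(- \frac{1}{928}\right) - \frac{11}{533} = \frac{4559}{2111200} - \frac{11}{533} = - \frac{123037}{6658400}$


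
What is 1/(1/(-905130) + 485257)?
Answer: 905130/439220668409 ≈ 2.0608e-6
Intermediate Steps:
1/(1/(-905130) + 485257) = 1/(-1/905130 + 485257) = 1/(439220668409/905130) = 905130/439220668409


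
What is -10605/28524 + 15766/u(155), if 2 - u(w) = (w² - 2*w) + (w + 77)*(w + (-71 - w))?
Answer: -175500063/68847428 ≈ -2.5491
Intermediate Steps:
u(w) = 5469 - w² + 73*w (u(w) = 2 - ((w² - 2*w) + (w + 77)*(w + (-71 - w))) = 2 - ((w² - 2*w) + (77 + w)*(-71)) = 2 - ((w² - 2*w) + (-5467 - 71*w)) = 2 - (-5467 + w² - 73*w) = 2 + (5467 - w² + 73*w) = 5469 - w² + 73*w)
-10605/28524 + 15766/u(155) = -10605/28524 + 15766/(5469 - 1*155² + 73*155) = -10605*1/28524 + 15766/(5469 - 1*24025 + 11315) = -3535/9508 + 15766/(5469 - 24025 + 11315) = -3535/9508 + 15766/(-7241) = -3535/9508 + 15766*(-1/7241) = -3535/9508 - 15766/7241 = -175500063/68847428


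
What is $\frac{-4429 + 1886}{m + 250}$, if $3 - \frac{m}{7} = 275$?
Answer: $\frac{2543}{1654} \approx 1.5375$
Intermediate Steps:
$m = -1904$ ($m = 21 - 1925 = -1904$)
$\frac{-4429 + 1886}{m + 250} = \frac{-4429 + 1886}{-1904 + 250} = - \frac{2543}{-1654} = \left(-2543\right) \left(- \frac{1}{1654}\right) = \frac{2543}{1654}$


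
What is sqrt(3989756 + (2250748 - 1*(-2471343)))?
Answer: 3*sqrt(967983) ≈ 2951.6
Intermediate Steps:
sqrt(3989756 + (2250748 - 1*(-2471343))) = sqrt(3989756 + (2250748 + 2471343)) = sqrt(3989756 + 4722091) = sqrt(8711847) = 3*sqrt(967983)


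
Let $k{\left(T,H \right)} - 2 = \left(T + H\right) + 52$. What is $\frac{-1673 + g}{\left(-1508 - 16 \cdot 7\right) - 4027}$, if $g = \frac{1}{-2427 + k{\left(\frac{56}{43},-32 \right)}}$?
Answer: $\frac{172919650}{583668273} \approx 0.29626$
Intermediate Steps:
$k{\left(T,H \right)} = 54 + H + T$ ($k{\left(T,H \right)} = 2 + \left(\left(T + H\right) + 52\right) = 2 + \left(\left(H + T\right) + 52\right) = 2 + \left(52 + H + T\right) = 54 + H + T$)
$g = - \frac{43}{103359}$ ($g = \frac{1}{-2427 + \left(54 - 32 + \frac{56}{43}\right)} = \frac{1}{-2427 + \frac{1002}{43}} = \frac{1}{- \frac{103359}{43}} = - \frac{43}{103359} \approx -0.00041603$)
$\frac{-1673 + g}{\left(-1508 - 16 \cdot 7\right) - 4027} = \frac{-1673 - \frac{43}{103359}}{\left(-1508 - 16 \cdot 7\right) - 4027} = - \frac{172919650}{103359 \left(\left(-1508 - 112\right) - 4027\right)} = - \frac{172919650}{103359 \left(-1620 - 4027\right)} = - \frac{172919650}{103359 \left(-5647\right)} = \left(- \frac{172919650}{103359}\right) \left(- \frac{1}{5647}\right) = \frac{172919650}{583668273}$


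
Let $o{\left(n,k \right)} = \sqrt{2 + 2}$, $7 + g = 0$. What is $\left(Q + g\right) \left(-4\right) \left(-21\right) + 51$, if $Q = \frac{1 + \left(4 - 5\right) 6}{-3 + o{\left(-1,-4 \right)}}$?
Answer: $-117$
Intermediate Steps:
$g = -7$ ($g = -7 + 0 = -7$)
$o{\left(n,k \right)} = 2$ ($o{\left(n,k \right)} = \sqrt{4} = 2$)
$Q = 5$ ($Q = \frac{1 + \left(4 - 5\right) 6}{-3 + 2} = \frac{1 - 6}{-1} = \left(1 - 6\right) \left(-1\right) = \left(-5\right) \left(-1\right) = 5$)
$\left(Q + g\right) \left(-4\right) \left(-21\right) + 51 = \left(5 - 7\right) \left(-4\right) \left(-21\right) + 51 = \left(-2\right) \left(-4\right) \left(-21\right) + 51 = 8 \left(-21\right) + 51 = -168 + 51 = -117$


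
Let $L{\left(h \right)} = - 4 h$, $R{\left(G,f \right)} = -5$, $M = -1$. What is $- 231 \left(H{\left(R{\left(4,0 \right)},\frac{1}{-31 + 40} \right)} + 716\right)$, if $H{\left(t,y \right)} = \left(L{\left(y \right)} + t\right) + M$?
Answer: $- \frac{491722}{3} \approx -1.6391 \cdot 10^{5}$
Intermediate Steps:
$H{\left(t,y \right)} = -1 + t - 4 y$ ($H{\left(t,y \right)} = \left(- 4 y + t\right) - 1 = \left(t - 4 y\right) - 1 = -1 + t - 4 y$)
$- 231 \left(H{\left(R{\left(4,0 \right)},\frac{1}{-31 + 40} \right)} + 716\right) = - 231 \left(\left(-1 - 5 - \frac{4}{-31 + 40}\right) + 716\right) = - 231 \left(\left(-1 - 5 - \frac{4}{9}\right) + 716\right) = - 231 \left(- \frac{58}{9} + 716\right) = \left(-231\right) \frac{6386}{9} = - \frac{491722}{3}$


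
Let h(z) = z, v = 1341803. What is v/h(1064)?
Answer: 1341803/1064 ≈ 1261.1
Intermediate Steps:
v/h(1064) = 1341803/1064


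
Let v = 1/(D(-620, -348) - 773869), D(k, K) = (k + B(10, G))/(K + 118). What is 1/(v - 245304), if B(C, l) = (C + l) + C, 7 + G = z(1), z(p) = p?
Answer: -88994632/21830739208243 ≈ -4.0766e-6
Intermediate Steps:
G = -6 (G = -7 + 1 = -6)
B(C, l) = l + 2*C
D(k, K) = (14 + k)/(118 + K) (D(k, K) = (k + (-6 + 2*10))/(K + 118) = (k + (-6 + 20))/(118 + K) = (k + 14)/(118 + K) = (14 + k)/(118 + K))
v = -115/88994632 (v = 1/((14 - 620)/(118 - 348) - 773869) = 1/(-606/(-230) - 773869) = 1/(-1/230*(-606) - 773869) = 1/(303/115 - 773869) = 1/(-88994632/115) = -115/88994632 ≈ -1.2922e-6)
1/(v - 245304) = 1/(-115/88994632 - 245304) = 1/(-21830739208243/88994632) = -88994632/21830739208243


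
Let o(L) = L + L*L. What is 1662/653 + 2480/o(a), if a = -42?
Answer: 2240702/562233 ≈ 3.9854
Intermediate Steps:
o(L) = L + L²
1662/653 + 2480/o(a) = 1662/653 + 2480/((-42*(1 - 42))) = 1662*(1/653) + 2480/((-42*(-41))) = 1662/653 + 2480/1722 = 1662/653 + 2480*(1/1722) = 1662/653 + 1240/861 = 2240702/562233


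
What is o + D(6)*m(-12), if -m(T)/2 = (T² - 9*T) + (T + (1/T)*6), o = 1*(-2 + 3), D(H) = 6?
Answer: -2873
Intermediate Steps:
o = 1 (o = 1*1 = 1)
m(T) = -12/T - 2*T² + 16*T (m(T) = -2*((T² - 9*T) + (T + (1/T)*6)) = -2*((T² - 9*T) + (T + 6/T)) = -2*(T² - 8*T + 6/T) = -12/T - 2*T² + 16*T)
o + D(6)*m(-12) = 1 + 6*(2*(-6 + (-12)²*(8 - 1*(-12)))/(-12)) = 1 + 6*(2*(-1/12)*(-6 + 144*(8 + 12))) = 1 + 6*(2*(-1/12)*(-6 + 144*20)) = 1 + 6*(2*(-1/12)*(-6 + 2880)) = 1 + 6*(2*(-1/12)*2874) = 1 + 6*(-479) = 1 - 2874 = -2873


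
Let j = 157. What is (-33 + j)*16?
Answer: 1984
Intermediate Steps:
(-33 + j)*16 = (-33 + 157)*16 = 124*16 = 1984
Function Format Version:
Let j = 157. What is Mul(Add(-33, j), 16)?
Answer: 1984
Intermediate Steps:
Mul(Add(-33, j), 16) = Mul(Add(-33, 157), 16) = Mul(124, 16) = 1984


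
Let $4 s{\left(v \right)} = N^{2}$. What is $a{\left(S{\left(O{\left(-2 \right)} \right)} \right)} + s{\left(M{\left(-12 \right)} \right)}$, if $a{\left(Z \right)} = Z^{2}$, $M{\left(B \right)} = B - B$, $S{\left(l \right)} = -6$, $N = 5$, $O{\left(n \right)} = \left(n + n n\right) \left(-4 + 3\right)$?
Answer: $\frac{169}{4} \approx 42.25$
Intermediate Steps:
$O{\left(n \right)} = - n - n^{2}$ ($O{\left(n \right)} = \left(n + n^{2}\right) \left(-1\right) = - n - n^{2}$)
$M{\left(B \right)} = 0$
$s{\left(v \right)} = \frac{25}{4}$ ($s{\left(v \right)} = \frac{5^{2}}{4} = \frac{1}{4} \cdot 25 = \frac{25}{4}$)
$a{\left(S{\left(O{\left(-2 \right)} \right)} \right)} + s{\left(M{\left(-12 \right)} \right)} = \left(-6\right)^{2} + \frac{25}{4} = 36 + \frac{25}{4} = \frac{169}{4}$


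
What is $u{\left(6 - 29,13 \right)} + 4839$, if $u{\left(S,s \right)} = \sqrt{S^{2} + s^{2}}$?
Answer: $4839 + \sqrt{698} \approx 4865.4$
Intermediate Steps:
$u{\left(6 - 29,13 \right)} + 4839 = \sqrt{\left(6 - 29\right)^{2} + 13^{2}} + 4839 = \sqrt{\left(6 - 29\right)^{2} + 169} + 4839 = \sqrt{\left(-23\right)^{2} + 169} + 4839 = \sqrt{529 + 169} + 4839 = \sqrt{698} + 4839 = 4839 + \sqrt{698}$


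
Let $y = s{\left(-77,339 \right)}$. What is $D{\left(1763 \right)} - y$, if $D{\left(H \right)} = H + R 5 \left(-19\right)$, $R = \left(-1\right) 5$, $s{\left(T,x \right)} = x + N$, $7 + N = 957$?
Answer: $949$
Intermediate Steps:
$N = 950$ ($N = -7 + 957 = 950$)
$s{\left(T,x \right)} = 950 + x$ ($s{\left(T,x \right)} = x + 950 = 950 + x$)
$y = 1289$ ($y = 950 + 339 = 1289$)
$R = -5$
$D{\left(H \right)} = 475 + H$ ($D{\left(H \right)} = H + \left(-5\right) 5 \left(-19\right) = H - -475 = H + 475 = 475 + H$)
$D{\left(1763 \right)} - y = \left(475 + 1763\right) - 1289 = 2238 - 1289 = 949$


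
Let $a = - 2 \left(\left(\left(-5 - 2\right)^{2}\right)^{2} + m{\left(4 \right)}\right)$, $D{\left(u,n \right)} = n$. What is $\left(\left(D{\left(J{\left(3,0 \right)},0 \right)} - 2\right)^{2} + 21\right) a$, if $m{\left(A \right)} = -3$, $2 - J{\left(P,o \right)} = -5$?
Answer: $-119900$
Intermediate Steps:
$J{\left(P,o \right)} = 7$ ($J{\left(P,o \right)} = 2 - -5 = 2 + 5 = 7$)
$a = -4796$ ($a = - 2 \left(\left(\left(-5 - 2\right)^{2}\right)^{2} - 3\right) = - 2 \left(\left(\left(-7\right)^{2}\right)^{2} - 3\right) = - 2 \left(49^{2} - 3\right) = - 2 \left(2401 - 3\right) = \left(-2\right) 2398 = -4796$)
$\left(\left(D{\left(J{\left(3,0 \right)},0 \right)} - 2\right)^{2} + 21\right) a = \left(\left(0 - 2\right)^{2} + 21\right) \left(-4796\right) = \left(\left(-2\right)^{2} + 21\right) \left(-4796\right) = \left(4 + 21\right) \left(-4796\right) = 25 \left(-4796\right) = -119900$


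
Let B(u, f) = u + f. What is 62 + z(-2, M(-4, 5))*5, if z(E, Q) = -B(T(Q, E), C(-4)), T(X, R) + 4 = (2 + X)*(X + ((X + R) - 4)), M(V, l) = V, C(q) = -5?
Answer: -33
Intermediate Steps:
T(X, R) = -4 + (2 + X)*(-4 + R + 2*X) (T(X, R) = -4 + (2 + X)*(X + ((X + R) - 4)) = -4 + (2 + X)*(X + ((R + X) - 4)) = -4 + (2 + X)*(X + (-4 + R + X)) = -4 + (2 + X)*(-4 + R + 2*X))
B(u, f) = f + u
z(E, Q) = 17 - 2*E - 2*Q² - E*Q (z(E, Q) = -(-5 + (-12 + 2*E + 2*Q² + E*Q)) = -(-17 + 2*E + 2*Q² + E*Q) = 17 - 2*E - 2*Q² - E*Q)
62 + z(-2, M(-4, 5))*5 = 62 + (17 - 2*(-2) - 2*(-4)² - 1*(-2)*(-4))*5 = 62 + (17 + 4 - 2*16 - 8)*5 = 62 + (17 + 4 - 32 - 8)*5 = 62 - 19*5 = 62 - 95 = -33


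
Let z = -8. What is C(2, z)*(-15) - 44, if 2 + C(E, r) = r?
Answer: 106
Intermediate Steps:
C(E, r) = -2 + r
C(2, z)*(-15) - 44 = (-2 - 8)*(-15) - 44 = -10*(-15) - 44 = 150 - 44 = 106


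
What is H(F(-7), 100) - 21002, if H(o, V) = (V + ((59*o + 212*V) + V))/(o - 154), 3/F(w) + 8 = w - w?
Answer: -26108493/1235 ≈ -21140.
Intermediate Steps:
F(w) = -3/8 (F(w) = 3/(-8 + (w - w)) = 3/(-8 + 0) = 3/(-8) = 3*(-⅛) = -3/8)
H(o, V) = (59*o + 214*V)/(-154 + o) (H(o, V) = (V + (59*o + 213*V))/(-154 + o) = (59*o + 214*V)/(-154 + o))
H(F(-7), 100) - 21002 = (59*(-3/8) + 214*100)/(-154 - 3/8) - 21002 = (-177/8 + 21400)/(-1235/8) - 21002 = -8/1235*171023/8 - 21002 = -171023/1235 - 21002 = -26108493/1235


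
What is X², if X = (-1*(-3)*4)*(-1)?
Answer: 144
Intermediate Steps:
X = -12 (X = (3*4)*(-1) = 12*(-1) = -12)
X² = (-12)² = 144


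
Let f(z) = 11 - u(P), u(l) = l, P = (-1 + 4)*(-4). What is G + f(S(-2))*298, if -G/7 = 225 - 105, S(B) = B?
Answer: 6014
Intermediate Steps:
P = -12 (P = 3*(-4) = -12)
G = -840 (G = -7*(225 - 105) = -7*120 = -840)
f(z) = 23 (f(z) = 11 - 1*(-12) = 11 + 12 = 23)
G + f(S(-2))*298 = -840 + 23*298 = -840 + 6854 = 6014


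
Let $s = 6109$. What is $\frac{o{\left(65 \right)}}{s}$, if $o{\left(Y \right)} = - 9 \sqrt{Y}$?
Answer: $- \frac{9 \sqrt{65}}{6109} \approx -0.011878$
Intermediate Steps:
$\frac{o{\left(65 \right)}}{s} = \frac{\left(-9\right) \sqrt{65}}{6109} = - 9 \sqrt{65} \cdot \frac{1}{6109} = - \frac{9 \sqrt{65}}{6109}$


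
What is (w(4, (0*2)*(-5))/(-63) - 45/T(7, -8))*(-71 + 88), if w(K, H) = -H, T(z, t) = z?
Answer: -765/7 ≈ -109.29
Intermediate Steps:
(w(4, (0*2)*(-5))/(-63) - 45/T(7, -8))*(-71 + 88) = (-0*2*(-5)/(-63) - 45/7)*(-71 + 88) = (-0*(-5)*(-1/63) - 45*1/7)*17 = (-1*0*(-1/63) - 45/7)*17 = (0*(-1/63) - 45/7)*17 = (0 - 45/7)*17 = -45/7*17 = -765/7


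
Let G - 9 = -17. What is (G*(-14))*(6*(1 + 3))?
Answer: 2688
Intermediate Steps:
G = -8 (G = 9 - 17 = -8)
(G*(-14))*(6*(1 + 3)) = (-8*(-14))*(6*(1 + 3)) = 112*(6*4) = 112*24 = 2688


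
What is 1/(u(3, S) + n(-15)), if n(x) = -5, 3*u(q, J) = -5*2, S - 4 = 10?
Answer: -3/25 ≈ -0.12000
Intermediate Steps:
S = 14 (S = 4 + 10 = 14)
u(q, J) = -10/3 (u(q, J) = (-5*2)/3 = (⅓)*(-10) = -10/3)
1/(u(3, S) + n(-15)) = 1/(-10/3 - 5) = 1/(-25/3) = -3/25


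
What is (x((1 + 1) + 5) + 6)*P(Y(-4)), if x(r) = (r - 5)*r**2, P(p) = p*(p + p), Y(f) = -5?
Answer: 5200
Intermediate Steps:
P(p) = 2*p**2 (P(p) = p*(2*p) = 2*p**2)
x(r) = r**2*(-5 + r) (x(r) = (-5 + r)*r**2 = r**2*(-5 + r))
(x((1 + 1) + 5) + 6)*P(Y(-4)) = (((1 + 1) + 5)**2*(-5 + ((1 + 1) + 5)) + 6)*(2*(-5)**2) = ((2 + 5)**2*(-5 + (2 + 5)) + 6)*(2*25) = (7**2*(-5 + 7) + 6)*50 = (49*2 + 6)*50 = (98 + 6)*50 = 104*50 = 5200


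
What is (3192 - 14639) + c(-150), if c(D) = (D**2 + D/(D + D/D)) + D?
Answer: 1624697/149 ≈ 10904.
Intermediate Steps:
c(D) = D + D**2 + D/(1 + D) (c(D) = (D**2 + D/(D + 1)) + D = (D**2 + D/(1 + D)) + D = D + D**2 + D/(1 + D))
(3192 - 14639) + c(-150) = (3192 - 14639) - 150*(2 + (-150)**2 + 2*(-150))/(1 - 150) = -11447 - 150*(2 + 22500 - 300)/(-149) = -11447 - 150*(-1/149)*22202 = -11447 + 3330300/149 = 1624697/149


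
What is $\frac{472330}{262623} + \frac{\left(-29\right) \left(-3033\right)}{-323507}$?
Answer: $\frac{129702530099}{84960378861} \approx 1.5266$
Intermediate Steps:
$\frac{472330}{262623} + \frac{\left(-29\right) \left(-3033\right)}{-323507} = 472330 \cdot \frac{1}{262623} + 87957 \left(- \frac{1}{323507}\right) = \frac{472330}{262623} - \frac{87957}{323507} = \frac{129702530099}{84960378861}$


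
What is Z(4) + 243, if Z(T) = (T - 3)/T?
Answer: 973/4 ≈ 243.25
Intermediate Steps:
Z(T) = (-3 + T)/T
Z(4) + 243 = (-3 + 4)/4 + 243 = (1/4)*1 + 243 = 1/4 + 243 = 973/4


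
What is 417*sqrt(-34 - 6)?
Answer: 834*I*sqrt(10) ≈ 2637.3*I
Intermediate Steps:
417*sqrt(-34 - 6) = 417*sqrt(-40) = 417*(2*I*sqrt(10)) = 834*I*sqrt(10)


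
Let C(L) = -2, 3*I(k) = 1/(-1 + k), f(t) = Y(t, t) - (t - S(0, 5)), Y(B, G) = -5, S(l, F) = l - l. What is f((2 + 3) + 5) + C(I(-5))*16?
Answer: -47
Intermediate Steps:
S(l, F) = 0
f(t) = -5 - t (f(t) = -5 - (t - 1*0) = -5 - (t + 0) = -5 - t)
I(k) = 1/(3*(-1 + k))
f((2 + 3) + 5) + C(I(-5))*16 = (-5 - ((2 + 3) + 5)) - 2*16 = (-5 - (5 + 5)) - 32 = (-5 - 1*10) - 32 = (-5 - 10) - 32 = -15 - 32 = -47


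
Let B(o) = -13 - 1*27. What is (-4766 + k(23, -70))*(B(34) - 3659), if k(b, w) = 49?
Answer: 17448183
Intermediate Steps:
B(o) = -40 (B(o) = -13 - 27 = -40)
(-4766 + k(23, -70))*(B(34) - 3659) = (-4766 + 49)*(-40 - 3659) = -4717*(-3699) = 17448183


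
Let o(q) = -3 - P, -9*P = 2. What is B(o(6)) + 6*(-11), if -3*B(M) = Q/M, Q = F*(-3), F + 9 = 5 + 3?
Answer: -1641/25 ≈ -65.640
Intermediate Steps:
P = -2/9 (P = -1/9*2 = -2/9 ≈ -0.22222)
F = -1 (F = -9 + (5 + 3) = -9 + 8 = -1)
o(q) = -25/9 (o(q) = -3 - 1*(-2/9) = -3 + 2/9 = -25/9)
Q = 3 (Q = -1*(-3) = 3)
B(M) = -1/M
B(o(6)) + 6*(-11) = -1/(-25/9) + 6*(-11) = -1*(-9/25) - 66 = 9/25 - 66 = -1641/25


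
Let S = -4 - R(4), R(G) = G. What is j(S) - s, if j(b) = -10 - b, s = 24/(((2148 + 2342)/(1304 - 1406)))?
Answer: -3266/2245 ≈ -1.4548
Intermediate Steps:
S = -8 (S = -4 - 1*4 = -4 - 4 = -8)
s = -1224/2245 (s = 24/((4490/(-102))) = 24/((4490*(-1/102))) = 24/(-2245/51) = 24*(-51/2245) = -1224/2245 ≈ -0.54521)
j(S) - s = (-10 - 1*(-8)) - 1*(-1224/2245) = (-10 + 8) + 1224/2245 = -2 + 1224/2245 = -3266/2245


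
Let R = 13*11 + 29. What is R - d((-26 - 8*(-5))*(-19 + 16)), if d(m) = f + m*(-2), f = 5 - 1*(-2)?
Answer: 81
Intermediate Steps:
f = 7 (f = 5 + 2 = 7)
R = 172 (R = 143 + 29 = 172)
d(m) = 7 - 2*m (d(m) = 7 + m*(-2) = 7 - 2*m)
R - d((-26 - 8*(-5))*(-19 + 16)) = 172 - (7 - 2*(-26 - 8*(-5))*(-19 + 16)) = 172 - (7 - 2*(-26 + 40)*(-3)) = 172 - (7 - 28*(-3)) = 172 - (7 - 2*(-42)) = 172 - (7 + 84) = 172 - 1*91 = 172 - 91 = 81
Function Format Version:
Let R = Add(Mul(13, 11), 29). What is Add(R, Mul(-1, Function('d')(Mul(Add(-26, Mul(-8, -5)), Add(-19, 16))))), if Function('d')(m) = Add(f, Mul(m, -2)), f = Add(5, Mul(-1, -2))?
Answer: 81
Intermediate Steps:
f = 7 (f = Add(5, 2) = 7)
R = 172 (R = Add(143, 29) = 172)
Function('d')(m) = Add(7, Mul(-2, m)) (Function('d')(m) = Add(7, Mul(m, -2)) = Add(7, Mul(-2, m)))
Add(R, Mul(-1, Function('d')(Mul(Add(-26, Mul(-8, -5)), Add(-19, 16))))) = Add(172, Mul(-1, Add(7, Mul(-2, Mul(Add(-26, Mul(-8, -5)), Add(-19, 16)))))) = Add(172, Mul(-1, Add(7, Mul(-2, Mul(Add(-26, 40), -3))))) = Add(172, Mul(-1, Add(7, Mul(-2, Mul(14, -3))))) = Add(172, Mul(-1, Add(7, Mul(-2, -42)))) = Add(172, Mul(-1, Add(7, 84))) = Add(172, Mul(-1, 91)) = Add(172, -91) = 81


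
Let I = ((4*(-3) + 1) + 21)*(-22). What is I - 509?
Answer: -729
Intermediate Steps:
I = -220 (I = ((-12 + 1) + 21)*(-22) = (-11 + 21)*(-22) = 10*(-22) = -220)
I - 509 = -220 - 509 = -729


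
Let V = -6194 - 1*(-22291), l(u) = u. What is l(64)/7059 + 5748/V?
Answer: 41605340/113628723 ≈ 0.36615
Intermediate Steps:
V = 16097 (V = -6194 + 22291 = 16097)
l(64)/7059 + 5748/V = 64/7059 + 5748/16097 = 41605340/113628723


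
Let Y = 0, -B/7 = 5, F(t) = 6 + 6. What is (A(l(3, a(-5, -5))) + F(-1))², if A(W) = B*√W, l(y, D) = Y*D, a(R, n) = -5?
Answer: 144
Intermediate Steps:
F(t) = 12
B = -35 (B = -7*5 = -35)
l(y, D) = 0 (l(y, D) = 0*D = 0)
A(W) = -35*√W
(A(l(3, a(-5, -5))) + F(-1))² = (-35*√0 + 12)² = (-35*0 + 12)² = (0 + 12)² = 12² = 144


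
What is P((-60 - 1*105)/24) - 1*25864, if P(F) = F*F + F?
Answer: -1652711/64 ≈ -25824.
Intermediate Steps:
P(F) = F + F² (P(F) = F² + F = F + F²)
P((-60 - 1*105)/24) - 1*25864 = ((-60 - 1*105)/24)*(1 + (-60 - 1*105)/24) - 1*25864 = ((-60 - 105)*(1/24))*(1 + (-60 - 105)*(1/24)) - 25864 = (-165*1/24)*(1 - 165*1/24) - 25864 = -55*(1 - 55/8)/8 - 25864 = -55/8*(-47/8) - 25864 = 2585/64 - 25864 = -1652711/64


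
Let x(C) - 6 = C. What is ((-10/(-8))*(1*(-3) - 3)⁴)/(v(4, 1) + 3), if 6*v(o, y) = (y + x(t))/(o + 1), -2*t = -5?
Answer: 97200/199 ≈ 488.44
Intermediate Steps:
t = 5/2 (t = -½*(-5) = 5/2 ≈ 2.5000)
x(C) = 6 + C
v(o, y) = (17/2 + y)/(6*(1 + o)) (v(o, y) = ((y + (6 + 5/2))/(o + 1))/6 = ((y + 17/2)/(1 + o))/6 = ((17/2 + y)/(1 + o))/6 = (17/2 + y)/(6*(1 + o)))
((-10/(-8))*(1*(-3) - 3)⁴)/(v(4, 1) + 3) = ((-10/(-8))*(1*(-3) - 3)⁴)/((17 + 2*1)/(12*(1 + 4)) + 3) = ((-10*(-⅛))*(-3 - 3)⁴)/((1/12)*(17 + 2)/5 + 3) = ((5/4)*(-6)⁴)/((1/12)*(⅕)*19 + 3) = ((5/4)*1296)/(19/60 + 3) = 1620/(199/60) = 1620*(60/199) = 97200/199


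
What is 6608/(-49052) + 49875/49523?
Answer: 529805129/607300549 ≈ 0.87239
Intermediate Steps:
6608/(-49052) + 49875/49523 = 6608*(-1/49052) + 49875*(1/49523) = -1652/12263 + 49875/49523 = 529805129/607300549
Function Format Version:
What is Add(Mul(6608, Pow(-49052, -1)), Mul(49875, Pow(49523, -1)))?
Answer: Rational(529805129, 607300549) ≈ 0.87239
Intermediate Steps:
Add(Mul(6608, Pow(-49052, -1)), Mul(49875, Pow(49523, -1))) = Add(Mul(6608, Rational(-1, 49052)), Mul(49875, Rational(1, 49523))) = Add(Rational(-1652, 12263), Rational(49875, 49523)) = Rational(529805129, 607300549)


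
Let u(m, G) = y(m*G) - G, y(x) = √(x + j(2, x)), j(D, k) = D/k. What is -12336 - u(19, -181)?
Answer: -12517 - I*√40672100397/3439 ≈ -12517.0 - 58.643*I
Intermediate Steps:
y(x) = √(x + 2/x)
u(m, G) = √(G*m + 2/(G*m)) - G (u(m, G) = √(m*G + 2/((m*G))) - G = √(G*m + 2/((G*m))) - G = √(G*m + 2*(1/(G*m))) - G = √(G*m + 2/(G*m)) - G)
-12336 - u(19, -181) = -12336 - (√(-181*19 + 2/(-181*19)) - 1*(-181)) = -12336 - (√(-3439 + 2*(-1/181)*(1/19)) + 181) = -12336 - (√(-3439 - 2/3439) + 181) = -12336 - (√(-11826723/3439) + 181) = -12336 - (I*√40672100397/3439 + 181) = -12336 - (181 + I*√40672100397/3439) = -12336 + (-181 - I*√40672100397/3439) = -12517 - I*√40672100397/3439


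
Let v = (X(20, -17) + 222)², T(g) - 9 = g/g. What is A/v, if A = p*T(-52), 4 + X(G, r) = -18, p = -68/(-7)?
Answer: 17/7000 ≈ 0.0024286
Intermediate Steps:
T(g) = 10 (T(g) = 9 + g/g = 9 + 1 = 10)
p = 68/7 (p = -68*(-⅐) = 68/7 ≈ 9.7143)
X(G, r) = -22 (X(G, r) = -4 - 18 = -22)
A = 680/7 (A = (68/7)*10 = 680/7 ≈ 97.143)
v = 40000 (v = (-22 + 222)² = 200² = 40000)
A/v = (680/7)/40000 = (680/7)*(1/40000) = 17/7000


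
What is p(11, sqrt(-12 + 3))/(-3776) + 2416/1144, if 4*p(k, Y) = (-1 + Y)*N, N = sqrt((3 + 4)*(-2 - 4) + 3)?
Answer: 302/143 + I*sqrt(39)*(1 - 3*I)/15104 ≈ 2.1131 + 0.00041347*I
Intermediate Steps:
N = I*sqrt(39) (N = sqrt(7*(-6) + 3) = sqrt(-42 + 3) = sqrt(-39) = I*sqrt(39) ≈ 6.245*I)
p(k, Y) = I*sqrt(39)*(-1 + Y)/4 (p(k, Y) = ((-1 + Y)*(I*sqrt(39)))/4 = (I*sqrt(39)*(-1 + Y))/4 = I*sqrt(39)*(-1 + Y)/4)
p(11, sqrt(-12 + 3))/(-3776) + 2416/1144 = (I*sqrt(39)*(-1 + sqrt(-12 + 3))/4)/(-3776) + 2416/1144 = (I*sqrt(39)*(-1 + sqrt(-9))/4)*(-1/3776) + 2416*(1/1144) = (I*sqrt(39)*(-1 + 3*I)/4)*(-1/3776) + 302/143 = -I*sqrt(39)*(-1 + 3*I)/15104 + 302/143 = 302/143 - I*sqrt(39)*(-1 + 3*I)/15104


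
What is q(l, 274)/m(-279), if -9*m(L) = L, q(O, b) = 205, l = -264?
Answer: 205/31 ≈ 6.6129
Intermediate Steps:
m(L) = -L/9
q(l, 274)/m(-279) = 205/((-⅑*(-279))) = 205/31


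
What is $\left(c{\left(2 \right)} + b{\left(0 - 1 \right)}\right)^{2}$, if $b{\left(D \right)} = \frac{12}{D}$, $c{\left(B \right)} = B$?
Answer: $100$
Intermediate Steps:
$\left(c{\left(2 \right)} + b{\left(0 - 1 \right)}\right)^{2} = \left(2 + \frac{12}{0 - 1}\right)^{2} = \left(2 + \frac{12}{-1}\right)^{2} = \left(2 + 12 \left(-1\right)\right)^{2} = \left(2 - 12\right)^{2} = \left(-10\right)^{2} = 100$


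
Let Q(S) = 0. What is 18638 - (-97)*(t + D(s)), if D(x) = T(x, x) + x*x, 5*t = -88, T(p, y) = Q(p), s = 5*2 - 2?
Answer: 115694/5 ≈ 23139.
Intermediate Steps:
s = 8 (s = 10 - 2 = 8)
T(p, y) = 0
t = -88/5 (t = (⅕)*(-88) = -88/5 ≈ -17.600)
D(x) = x² (D(x) = 0 + x*x = 0 + x² = x²)
18638 - (-97)*(t + D(s)) = 18638 - (-97)*(-88/5 + 8²) = 18638 - (-97)*(-88/5 + 64) = 18638 - (-97)*232/5 = 18638 - 1*(-22504/5) = 18638 + 22504/5 = 115694/5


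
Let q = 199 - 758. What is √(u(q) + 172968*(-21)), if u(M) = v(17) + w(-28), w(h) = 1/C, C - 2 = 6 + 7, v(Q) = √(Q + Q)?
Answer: √(-817273785 + 225*√34)/15 ≈ 1905.9*I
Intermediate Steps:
q = -559
v(Q) = √2*√Q (v(Q) = √(2*Q) = √2*√Q)
C = 15 (C = 2 + (6 + 7) = 2 + 13 = 15)
w(h) = 1/15
u(M) = 1/15 + √34 (u(M) = √2*√17 + 1/15 = √34 + 1/15 = 1/15 + √34)
√(u(q) + 172968*(-21)) = √((1/15 + √34) + 172968*(-21)) = √((1/15 + √34) - 3632328) = √(-54484919/15 + √34)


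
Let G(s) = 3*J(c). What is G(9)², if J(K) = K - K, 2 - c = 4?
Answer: 0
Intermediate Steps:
c = -2 (c = 2 - 1*4 = 2 - 4 = -2)
J(K) = 0
G(s) = 0 (G(s) = 3*0 = 0)
G(9)² = 0² = 0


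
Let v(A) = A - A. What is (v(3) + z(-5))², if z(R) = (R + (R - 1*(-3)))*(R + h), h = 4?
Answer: 49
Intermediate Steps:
v(A) = 0
z(R) = (3 + 2*R)*(4 + R) (z(R) = (R + (R - 1*(-3)))*(R + 4) = (R + (R + 3))*(4 + R) = (R + (3 + R))*(4 + R) = (3 + 2*R)*(4 + R))
(v(3) + z(-5))² = (0 + (12 + 2*(-5)² + 11*(-5)))² = (0 + (12 + 2*25 - 55))² = (0 + (12 + 50 - 55))² = (0 + 7)² = 7² = 49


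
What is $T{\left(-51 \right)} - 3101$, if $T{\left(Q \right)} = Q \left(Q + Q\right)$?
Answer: $2101$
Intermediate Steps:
$T{\left(Q \right)} = 2 Q^{2}$ ($T{\left(Q \right)} = Q 2 Q = 2 Q^{2}$)
$T{\left(-51 \right)} - 3101 = 2 \left(-51\right)^{2} - 3101 = 2 \cdot 2601 - 3101 = 5202 - 3101 = 2101$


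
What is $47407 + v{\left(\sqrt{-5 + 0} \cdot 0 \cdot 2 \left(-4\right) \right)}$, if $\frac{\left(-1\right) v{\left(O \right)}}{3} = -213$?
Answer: $48046$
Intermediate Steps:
$v{\left(O \right)} = 639$ ($v{\left(O \right)} = \left(-3\right) \left(-213\right) = 639$)
$47407 + v{\left(\sqrt{-5 + 0} \cdot 0 \cdot 2 \left(-4\right) \right)} = 47407 + 639 = 48046$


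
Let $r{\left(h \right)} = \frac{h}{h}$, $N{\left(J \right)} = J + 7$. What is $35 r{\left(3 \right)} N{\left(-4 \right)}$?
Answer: $105$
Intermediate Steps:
$N{\left(J \right)} = 7 + J$
$r{\left(h \right)} = 1$
$35 r{\left(3 \right)} N{\left(-4 \right)} = 35 \cdot 1 \left(7 - 4\right) = 35 \cdot 3 = 105$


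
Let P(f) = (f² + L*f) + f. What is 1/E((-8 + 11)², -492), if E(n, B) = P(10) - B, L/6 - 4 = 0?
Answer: 1/842 ≈ 0.0011876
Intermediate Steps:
L = 24 (L = 24 + 6*0 = 24 + 0 = 24)
P(f) = f² + 25*f (P(f) = (f² + 24*f) + f = f² + 25*f)
E(n, B) = 350 - B (E(n, B) = 10*(25 + 10) - B = 10*35 - B = 350 - B)
1/E((-8 + 11)², -492) = 1/(350 - 1*(-492)) = 1/(350 + 492) = 1/842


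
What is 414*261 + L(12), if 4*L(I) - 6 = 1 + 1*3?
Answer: 216113/2 ≈ 1.0806e+5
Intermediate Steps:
L(I) = 5/2 (L(I) = 3/2 + (1 + 1*3)/4 = 3/2 + (1 + 3)/4 = 3/2 + (¼)*4 = 3/2 + 1 = 5/2)
414*261 + L(12) = 414*261 + 5/2 = 108054 + 5/2 = 216113/2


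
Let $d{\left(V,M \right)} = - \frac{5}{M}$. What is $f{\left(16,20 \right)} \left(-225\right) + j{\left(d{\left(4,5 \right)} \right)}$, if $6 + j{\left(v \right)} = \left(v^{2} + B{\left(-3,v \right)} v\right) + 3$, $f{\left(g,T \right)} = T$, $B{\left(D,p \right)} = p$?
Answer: $-4501$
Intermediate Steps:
$j{\left(v \right)} = -3 + 2 v^{2}$ ($j{\left(v \right)} = -6 + \left(\left(v^{2} + v v\right) + 3\right) = -6 + \left(\left(v^{2} + v^{2}\right) + 3\right) = -6 + \left(2 v^{2} + 3\right) = -6 + \left(3 + 2 v^{2}\right) = -3 + 2 v^{2}$)
$f{\left(16,20 \right)} \left(-225\right) + j{\left(d{\left(4,5 \right)} \right)} = 20 \left(-225\right) - \left(3 - 2 \left(- \frac{5}{5}\right)^{2}\right) = -4500 - \left(3 - 2 \left(\left(-5\right) \frac{1}{5}\right)^{2}\right) = -4500 - \left(3 - 2 \left(-1\right)^{2}\right) = -4500 + \left(-3 + 2 \cdot 1\right) = -4500 + \left(-3 + 2\right) = -4500 - 1 = -4501$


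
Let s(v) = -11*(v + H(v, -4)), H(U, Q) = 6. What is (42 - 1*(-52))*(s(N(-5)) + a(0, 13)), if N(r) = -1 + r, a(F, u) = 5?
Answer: 470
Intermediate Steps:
s(v) = -66 - 11*v (s(v) = -11*(v + 6) = -11*(6 + v) = -66 - 11*v)
(42 - 1*(-52))*(s(N(-5)) + a(0, 13)) = (42 - 1*(-52))*((-66 - 11*(-1 - 5)) + 5) = (42 + 52)*((-66 - 11*(-6)) + 5) = 94*((-66 + 66) + 5) = 94*(0 + 5) = 94*5 = 470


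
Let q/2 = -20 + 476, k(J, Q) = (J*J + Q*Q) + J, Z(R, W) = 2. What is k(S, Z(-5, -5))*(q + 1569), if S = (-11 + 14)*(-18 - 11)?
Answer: 18572766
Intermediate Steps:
S = -87 (S = 3*(-29) = -87)
k(J, Q) = J + J**2 + Q**2 (k(J, Q) = (J**2 + Q**2) + J = J + J**2 + Q**2)
q = 912 (q = 2*(-20 + 476) = 2*456 = 912)
k(S, Z(-5, -5))*(q + 1569) = (-87 + (-87)**2 + 2**2)*(912 + 1569) = (-87 + 7569 + 4)*2481 = 7486*2481 = 18572766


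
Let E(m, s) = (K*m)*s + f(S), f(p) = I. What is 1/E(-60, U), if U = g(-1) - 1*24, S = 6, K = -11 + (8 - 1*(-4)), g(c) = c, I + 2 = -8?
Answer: 1/1490 ≈ 0.00067114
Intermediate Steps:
I = -10 (I = -2 - 8 = -10)
K = 1 (K = -11 + (8 + 4) = -11 + 12 = 1)
f(p) = -10
U = -25 (U = -1 - 1*24 = -1 - 24 = -25)
E(m, s) = -10 + m*s (E(m, s) = (1*m)*s - 10 = m*s - 10 = -10 + m*s)
1/E(-60, U) = 1/(-10 - 60*(-25)) = 1/(-10 + 1500) = 1/1490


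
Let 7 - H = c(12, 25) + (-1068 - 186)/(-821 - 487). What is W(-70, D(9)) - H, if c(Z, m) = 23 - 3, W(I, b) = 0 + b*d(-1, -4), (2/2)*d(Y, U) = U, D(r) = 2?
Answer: 1299/218 ≈ 5.9587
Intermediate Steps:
d(Y, U) = U
W(I, b) = -4*b (W(I, b) = 0 + b*(-4) = 0 - 4*b = -4*b)
c(Z, m) = 20
H = -3043/218 (H = 7 - (20 + (-1068 - 186)/(-821 - 487)) = 7 - (20 - 1254/(-1308)) = 7 - (20 - 1254*(-1/1308)) = 7 - (20 + 209/218) = 7 - 1*4569/218 = 7 - 4569/218 = -3043/218 ≈ -13.959)
W(-70, D(9)) - H = -4*2 - 1*(-3043/218) = -8 + 3043/218 = 1299/218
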